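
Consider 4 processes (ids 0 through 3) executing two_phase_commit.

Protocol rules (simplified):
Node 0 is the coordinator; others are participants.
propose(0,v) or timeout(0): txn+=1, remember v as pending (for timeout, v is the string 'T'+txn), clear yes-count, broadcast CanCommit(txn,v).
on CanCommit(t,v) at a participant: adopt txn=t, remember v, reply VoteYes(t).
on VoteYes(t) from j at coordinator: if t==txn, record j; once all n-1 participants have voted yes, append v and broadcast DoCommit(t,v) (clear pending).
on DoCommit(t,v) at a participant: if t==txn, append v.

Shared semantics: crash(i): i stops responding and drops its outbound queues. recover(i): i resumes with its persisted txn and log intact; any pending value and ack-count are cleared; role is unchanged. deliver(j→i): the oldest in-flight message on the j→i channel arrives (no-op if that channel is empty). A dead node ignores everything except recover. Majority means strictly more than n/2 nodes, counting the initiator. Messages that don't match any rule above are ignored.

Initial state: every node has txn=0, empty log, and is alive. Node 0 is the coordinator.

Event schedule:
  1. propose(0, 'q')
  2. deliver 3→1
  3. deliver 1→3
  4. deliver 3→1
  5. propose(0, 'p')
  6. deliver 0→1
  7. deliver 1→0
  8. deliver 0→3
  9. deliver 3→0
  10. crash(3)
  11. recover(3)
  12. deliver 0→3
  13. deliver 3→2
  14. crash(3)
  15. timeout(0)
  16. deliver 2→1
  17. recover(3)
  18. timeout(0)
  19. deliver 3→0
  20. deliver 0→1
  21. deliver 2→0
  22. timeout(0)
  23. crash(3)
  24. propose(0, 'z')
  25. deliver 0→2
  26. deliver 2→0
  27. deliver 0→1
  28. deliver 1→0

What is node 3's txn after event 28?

2

[1] propose(0,'q') → N0(coor t1 [-])
[2] deliver 3→1 → ∅
[3] deliver 1→3 → ∅
[4] deliver 3→1 → ∅
[5] propose(0,'p') → N0(coor t2 [-])
[6] deliver 0→1 → N1(part t1 [-])
[7] deliver 1→0 → ∅
[8] deliver 0→3 → N3(part t1 [-])
[9] deliver 3→0 → ∅
[10] crash(3) → N3(✗part t1 [-])
[11] recover(3) → N3(part t1 [-])
[12] deliver 0→3 → N3(part t2 [-])
[13] deliver 3→2 → ∅
[14] crash(3) → N3(✗part t2 [-])
[15] timeout(0) → N0(coor t3 [-])
[16] deliver 2→1 → ∅
[17] recover(3) → N3(part t2 [-])
[18] timeout(0) → N0(coor t4 [-])
[19] deliver 3→0 → ∅
[20] deliver 0→1 → N1(part t2 [-])
[21] deliver 2→0 → ∅
[22] timeout(0) → N0(coor t5 [-])
[23] crash(3) → N3(✗part t2 [-])
[24] propose(0,'z') → N0(coor t6 [-])
[25] deliver 0→2 → N2(part t1 [-])
[26] deliver 2→0 → ∅
[27] deliver 0→1 → N1(part t3 [-])
[28] deliver 1→0 → ∅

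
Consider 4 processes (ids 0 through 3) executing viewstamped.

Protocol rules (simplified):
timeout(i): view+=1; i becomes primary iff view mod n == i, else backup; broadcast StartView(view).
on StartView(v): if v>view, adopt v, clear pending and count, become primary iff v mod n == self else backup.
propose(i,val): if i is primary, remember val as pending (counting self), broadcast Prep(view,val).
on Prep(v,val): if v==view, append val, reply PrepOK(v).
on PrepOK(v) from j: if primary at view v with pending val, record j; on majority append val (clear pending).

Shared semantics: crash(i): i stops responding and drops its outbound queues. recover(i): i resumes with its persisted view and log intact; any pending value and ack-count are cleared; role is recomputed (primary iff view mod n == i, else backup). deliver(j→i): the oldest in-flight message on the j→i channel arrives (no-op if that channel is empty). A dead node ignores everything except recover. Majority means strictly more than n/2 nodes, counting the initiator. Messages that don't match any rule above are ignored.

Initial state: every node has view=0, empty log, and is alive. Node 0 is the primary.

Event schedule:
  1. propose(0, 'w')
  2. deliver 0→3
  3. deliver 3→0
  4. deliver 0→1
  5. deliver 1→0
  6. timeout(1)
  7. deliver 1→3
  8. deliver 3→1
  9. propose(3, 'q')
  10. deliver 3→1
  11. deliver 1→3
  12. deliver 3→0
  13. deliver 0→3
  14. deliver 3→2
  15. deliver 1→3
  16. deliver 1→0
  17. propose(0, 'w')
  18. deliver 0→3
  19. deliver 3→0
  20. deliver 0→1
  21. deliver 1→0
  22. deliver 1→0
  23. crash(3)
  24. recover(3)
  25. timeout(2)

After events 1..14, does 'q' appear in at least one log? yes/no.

[1] propose(0,'w') → ∅
[2] deliver 0→3 → N3(back v0 [w])
[3] deliver 3→0 → ∅
[4] deliver 0→1 → N1(back v0 [w])
[5] deliver 1→0 → N0(prim v0 [w])
[6] timeout(1) → N1(prim v1 [w])
[7] deliver 1→3 → N3(back v1 [w])
[8] deliver 3→1 → ∅
[9] propose(3,'q') → ∅
[10] deliver 3→1 → ∅
[11] deliver 1→3 → ∅
[12] deliver 3→0 → ∅
[13] deliver 0→3 → ∅
[14] deliver 3→2 → ∅

no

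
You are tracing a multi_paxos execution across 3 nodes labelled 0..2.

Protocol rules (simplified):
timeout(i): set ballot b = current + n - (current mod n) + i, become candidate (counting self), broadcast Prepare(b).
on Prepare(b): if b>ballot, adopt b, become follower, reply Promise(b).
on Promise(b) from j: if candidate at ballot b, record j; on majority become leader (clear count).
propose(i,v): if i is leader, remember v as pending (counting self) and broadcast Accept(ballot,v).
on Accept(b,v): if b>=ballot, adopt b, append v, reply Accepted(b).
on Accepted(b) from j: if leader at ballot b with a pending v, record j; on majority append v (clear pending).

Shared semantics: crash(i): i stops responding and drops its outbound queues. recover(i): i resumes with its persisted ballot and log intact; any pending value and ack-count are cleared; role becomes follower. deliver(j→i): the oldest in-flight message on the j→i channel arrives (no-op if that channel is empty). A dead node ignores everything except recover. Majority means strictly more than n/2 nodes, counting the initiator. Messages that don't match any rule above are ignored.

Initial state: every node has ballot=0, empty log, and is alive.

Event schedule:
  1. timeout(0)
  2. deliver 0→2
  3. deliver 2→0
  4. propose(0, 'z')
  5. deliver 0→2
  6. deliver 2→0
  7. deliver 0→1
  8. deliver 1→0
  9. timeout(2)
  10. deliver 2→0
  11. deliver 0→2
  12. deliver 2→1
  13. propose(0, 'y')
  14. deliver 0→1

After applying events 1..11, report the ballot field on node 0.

8

step 1 timeout(0): 0={cand,b=3,log=-}
step 2 deliver 0→2: 2={foll,b=3,log=-}
step 3 deliver 2→0: 0={lead,b=3,log=-}
step 4 propose(0,'z'): —
step 5 deliver 0→2: 2={foll,b=3,log=z}
step 6 deliver 2→0: 0={lead,b=3,log=z}
step 7 deliver 0→1: 1={foll,b=3,log=-}
step 8 deliver 1→0: —
step 9 timeout(2): 2={cand,b=8,log=z}
step 10 deliver 2→0: 0={foll,b=8,log=z}
step 11 deliver 0→2: 2={lead,b=8,log=z}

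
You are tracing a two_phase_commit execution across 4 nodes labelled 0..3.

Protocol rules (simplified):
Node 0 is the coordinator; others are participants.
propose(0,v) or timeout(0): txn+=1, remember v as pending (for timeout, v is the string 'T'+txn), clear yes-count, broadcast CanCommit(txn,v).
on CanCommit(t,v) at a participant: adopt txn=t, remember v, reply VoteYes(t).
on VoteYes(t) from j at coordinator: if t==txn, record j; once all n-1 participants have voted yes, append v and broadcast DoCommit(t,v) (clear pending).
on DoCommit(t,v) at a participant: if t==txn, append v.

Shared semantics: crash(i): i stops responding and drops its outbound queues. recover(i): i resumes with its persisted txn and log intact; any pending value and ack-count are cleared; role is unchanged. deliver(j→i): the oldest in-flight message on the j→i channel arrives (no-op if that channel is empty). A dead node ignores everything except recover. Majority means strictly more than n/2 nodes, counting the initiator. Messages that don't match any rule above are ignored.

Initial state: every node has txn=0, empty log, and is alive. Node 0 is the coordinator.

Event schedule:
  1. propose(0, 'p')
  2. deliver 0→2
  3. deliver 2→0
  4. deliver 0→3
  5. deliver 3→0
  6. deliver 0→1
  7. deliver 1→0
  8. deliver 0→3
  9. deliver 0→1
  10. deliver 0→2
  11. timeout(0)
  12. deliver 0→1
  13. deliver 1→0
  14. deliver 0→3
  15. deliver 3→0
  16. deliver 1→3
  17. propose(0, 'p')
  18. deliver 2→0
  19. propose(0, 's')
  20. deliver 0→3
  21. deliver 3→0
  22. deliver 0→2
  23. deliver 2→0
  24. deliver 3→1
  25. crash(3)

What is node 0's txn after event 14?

2

1. propose(0,'p'):  <0:coor t1 ->
2. deliver 0→2:  <2:part t1 ->
3. deliver 2→0:  nop
4. deliver 0→3:  <3:part t1 ->
5. deliver 3→0:  nop
6. deliver 0→1:  <1:part t1 ->
7. deliver 1→0:  <0:coor t1 p>
8. deliver 0→3:  <3:part t1 p>
9. deliver 0→1:  <1:part t1 p>
10. deliver 0→2:  <2:part t1 p>
11. timeout(0):  <0:coor t2 p>
12. deliver 0→1:  <1:part t2 p>
13. deliver 1→0:  nop
14. deliver 0→3:  <3:part t2 p>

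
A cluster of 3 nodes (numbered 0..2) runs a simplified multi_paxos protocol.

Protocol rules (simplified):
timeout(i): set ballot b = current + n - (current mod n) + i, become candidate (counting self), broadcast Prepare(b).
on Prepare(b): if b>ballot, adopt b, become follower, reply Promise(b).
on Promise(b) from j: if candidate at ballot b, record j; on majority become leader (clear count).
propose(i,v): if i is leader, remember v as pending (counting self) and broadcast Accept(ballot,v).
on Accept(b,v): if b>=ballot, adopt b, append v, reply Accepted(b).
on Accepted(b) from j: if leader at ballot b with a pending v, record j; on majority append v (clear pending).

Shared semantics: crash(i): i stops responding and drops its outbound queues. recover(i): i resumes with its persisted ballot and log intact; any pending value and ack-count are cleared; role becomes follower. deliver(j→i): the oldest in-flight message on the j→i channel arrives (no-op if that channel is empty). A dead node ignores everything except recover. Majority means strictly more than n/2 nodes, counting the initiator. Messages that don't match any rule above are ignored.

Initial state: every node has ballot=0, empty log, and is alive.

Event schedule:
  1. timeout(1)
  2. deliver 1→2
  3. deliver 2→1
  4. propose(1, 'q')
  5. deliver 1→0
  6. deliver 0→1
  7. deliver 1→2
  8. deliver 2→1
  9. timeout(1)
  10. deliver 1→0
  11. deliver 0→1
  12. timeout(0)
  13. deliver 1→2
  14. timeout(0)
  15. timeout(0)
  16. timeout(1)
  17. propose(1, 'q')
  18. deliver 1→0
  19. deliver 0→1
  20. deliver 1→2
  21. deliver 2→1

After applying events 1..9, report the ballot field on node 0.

step 1 timeout(1): 1={cand,b=4,log=-}
step 2 deliver 1→2: 2={foll,b=4,log=-}
step 3 deliver 2→1: 1={lead,b=4,log=-}
step 4 propose(1,'q'): —
step 5 deliver 1→0: 0={foll,b=4,log=-}
step 6 deliver 0→1: —
step 7 deliver 1→2: 2={foll,b=4,log=q}
step 8 deliver 2→1: 1={lead,b=4,log=q}
step 9 timeout(1): 1={cand,b=7,log=q}

4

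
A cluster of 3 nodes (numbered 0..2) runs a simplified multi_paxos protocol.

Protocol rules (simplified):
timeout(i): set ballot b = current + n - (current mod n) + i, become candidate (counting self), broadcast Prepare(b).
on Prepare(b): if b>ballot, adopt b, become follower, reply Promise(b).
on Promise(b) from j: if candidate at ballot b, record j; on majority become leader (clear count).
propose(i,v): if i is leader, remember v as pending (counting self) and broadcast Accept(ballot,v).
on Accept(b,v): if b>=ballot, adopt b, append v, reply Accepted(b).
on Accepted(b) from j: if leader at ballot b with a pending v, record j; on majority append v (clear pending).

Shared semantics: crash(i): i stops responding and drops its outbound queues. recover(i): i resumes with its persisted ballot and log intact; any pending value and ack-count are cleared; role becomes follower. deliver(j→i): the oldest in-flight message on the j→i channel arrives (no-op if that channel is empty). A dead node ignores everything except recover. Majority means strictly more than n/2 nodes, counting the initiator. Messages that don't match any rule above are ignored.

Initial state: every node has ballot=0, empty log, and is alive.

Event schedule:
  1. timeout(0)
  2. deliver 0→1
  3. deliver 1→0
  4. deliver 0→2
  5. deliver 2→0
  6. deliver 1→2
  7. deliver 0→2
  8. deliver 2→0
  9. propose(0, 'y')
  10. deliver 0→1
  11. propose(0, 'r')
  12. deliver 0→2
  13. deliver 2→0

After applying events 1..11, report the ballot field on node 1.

after 1 — timeout(0): n0:cand/b3/[-]
after 2 — deliver 0→1: n1:foll/b3/[-]
after 3 — deliver 1→0: n0:lead/b3/[-]
after 4 — deliver 0→2: n2:foll/b3/[-]
after 5 — deliver 2→0: ·
after 6 — deliver 1→2: ·
after 7 — deliver 0→2: ·
after 8 — deliver 2→0: ·
after 9 — propose(0,'y'): ·
after 10 — deliver 0→1: n1:foll/b3/[y]
after 11 — propose(0,'r'): ·

3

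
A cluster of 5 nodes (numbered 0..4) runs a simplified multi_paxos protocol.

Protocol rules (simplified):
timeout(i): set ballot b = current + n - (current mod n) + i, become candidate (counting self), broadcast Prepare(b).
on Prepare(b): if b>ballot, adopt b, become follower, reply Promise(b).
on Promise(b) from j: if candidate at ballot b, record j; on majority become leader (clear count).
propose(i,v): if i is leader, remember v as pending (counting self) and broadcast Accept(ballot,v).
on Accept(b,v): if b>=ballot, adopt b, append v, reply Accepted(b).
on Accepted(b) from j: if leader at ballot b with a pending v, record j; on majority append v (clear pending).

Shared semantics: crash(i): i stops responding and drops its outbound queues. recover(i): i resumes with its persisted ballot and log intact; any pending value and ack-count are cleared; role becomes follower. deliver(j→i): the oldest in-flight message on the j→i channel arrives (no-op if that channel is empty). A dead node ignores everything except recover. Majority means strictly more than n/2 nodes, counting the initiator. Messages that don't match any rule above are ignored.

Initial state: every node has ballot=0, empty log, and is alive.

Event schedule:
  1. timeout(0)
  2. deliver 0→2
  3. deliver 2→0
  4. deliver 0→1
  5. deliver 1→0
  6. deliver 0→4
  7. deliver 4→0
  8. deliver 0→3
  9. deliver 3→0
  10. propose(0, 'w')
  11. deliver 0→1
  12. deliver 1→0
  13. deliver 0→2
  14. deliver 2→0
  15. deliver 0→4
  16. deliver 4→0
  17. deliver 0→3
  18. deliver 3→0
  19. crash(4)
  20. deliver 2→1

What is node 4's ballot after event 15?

[1] timeout(0) → N0(cand b5 [-])
[2] deliver 0→2 → N2(foll b5 [-])
[3] deliver 2→0 → ∅
[4] deliver 0→1 → N1(foll b5 [-])
[5] deliver 1→0 → N0(lead b5 [-])
[6] deliver 0→4 → N4(foll b5 [-])
[7] deliver 4→0 → ∅
[8] deliver 0→3 → N3(foll b5 [-])
[9] deliver 3→0 → ∅
[10] propose(0,'w') → ∅
[11] deliver 0→1 → N1(foll b5 [w])
[12] deliver 1→0 → ∅
[13] deliver 0→2 → N2(foll b5 [w])
[14] deliver 2→0 → N0(lead b5 [w])
[15] deliver 0→4 → N4(foll b5 [w])

5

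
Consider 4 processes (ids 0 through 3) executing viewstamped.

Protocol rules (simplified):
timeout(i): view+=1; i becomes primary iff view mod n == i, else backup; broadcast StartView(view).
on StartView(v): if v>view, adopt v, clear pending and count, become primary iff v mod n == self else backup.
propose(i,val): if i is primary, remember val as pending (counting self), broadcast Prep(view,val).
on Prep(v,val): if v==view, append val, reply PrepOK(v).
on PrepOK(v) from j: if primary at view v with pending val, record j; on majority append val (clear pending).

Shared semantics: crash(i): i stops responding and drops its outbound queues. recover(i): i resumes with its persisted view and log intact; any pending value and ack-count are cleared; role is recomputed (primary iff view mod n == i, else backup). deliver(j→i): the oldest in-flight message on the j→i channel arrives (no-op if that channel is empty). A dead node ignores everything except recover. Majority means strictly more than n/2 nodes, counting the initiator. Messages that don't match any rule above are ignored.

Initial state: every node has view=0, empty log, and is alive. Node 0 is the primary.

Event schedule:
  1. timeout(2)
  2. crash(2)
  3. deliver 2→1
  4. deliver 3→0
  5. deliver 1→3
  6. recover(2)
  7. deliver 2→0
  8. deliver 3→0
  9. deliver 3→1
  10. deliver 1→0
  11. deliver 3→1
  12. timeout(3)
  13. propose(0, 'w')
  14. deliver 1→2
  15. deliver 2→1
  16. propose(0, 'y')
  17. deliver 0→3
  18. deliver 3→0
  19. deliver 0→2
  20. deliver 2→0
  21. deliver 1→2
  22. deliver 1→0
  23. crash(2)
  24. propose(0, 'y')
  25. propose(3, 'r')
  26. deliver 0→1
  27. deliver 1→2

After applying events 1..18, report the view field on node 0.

1

[1] timeout(2) → N2(back v1 [-])
[2] crash(2) → N2(✗back v1 [-])
[3] deliver 2→1 → ∅
[4] deliver 3→0 → ∅
[5] deliver 1→3 → ∅
[6] recover(2) → N2(back v1 [-])
[7] deliver 2→0 → ∅
[8] deliver 3→0 → ∅
[9] deliver 3→1 → ∅
[10] deliver 1→0 → ∅
[11] deliver 3→1 → ∅
[12] timeout(3) → N3(back v1 [-])
[13] propose(0,'w') → ∅
[14] deliver 1→2 → ∅
[15] deliver 2→1 → ∅
[16] propose(0,'y') → ∅
[17] deliver 0→3 → ∅
[18] deliver 3→0 → N0(back v1 [-])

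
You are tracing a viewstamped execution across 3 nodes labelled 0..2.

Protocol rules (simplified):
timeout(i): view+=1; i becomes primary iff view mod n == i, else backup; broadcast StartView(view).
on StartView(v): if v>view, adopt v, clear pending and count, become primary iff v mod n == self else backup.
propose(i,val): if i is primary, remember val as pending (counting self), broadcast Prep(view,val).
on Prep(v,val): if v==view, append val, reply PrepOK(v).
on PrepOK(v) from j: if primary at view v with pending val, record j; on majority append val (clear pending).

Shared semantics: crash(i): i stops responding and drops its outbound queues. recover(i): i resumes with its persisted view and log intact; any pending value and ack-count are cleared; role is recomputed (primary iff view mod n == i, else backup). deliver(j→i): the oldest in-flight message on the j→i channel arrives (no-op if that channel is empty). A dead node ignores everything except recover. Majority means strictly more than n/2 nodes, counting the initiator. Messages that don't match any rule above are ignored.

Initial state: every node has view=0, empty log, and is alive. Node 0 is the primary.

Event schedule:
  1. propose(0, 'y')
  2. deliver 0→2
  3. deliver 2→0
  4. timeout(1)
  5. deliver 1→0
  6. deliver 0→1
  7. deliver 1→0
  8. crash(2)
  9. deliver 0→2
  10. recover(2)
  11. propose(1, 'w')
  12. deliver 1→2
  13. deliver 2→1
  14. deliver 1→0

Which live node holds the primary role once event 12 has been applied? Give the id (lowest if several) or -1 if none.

[1] propose(0,'y') → ∅
[2] deliver 0→2 → N2(back v0 [y])
[3] deliver 2→0 → N0(prim v0 [y])
[4] timeout(1) → N1(prim v1 [-])
[5] deliver 1→0 → N0(back v1 [y])
[6] deliver 0→1 → ∅
[7] deliver 1→0 → ∅
[8] crash(2) → N2(✗back v0 [y])
[9] deliver 0→2 → ∅
[10] recover(2) → N2(back v0 [y])
[11] propose(1,'w') → ∅
[12] deliver 1→2 → N2(back v1 [y])

1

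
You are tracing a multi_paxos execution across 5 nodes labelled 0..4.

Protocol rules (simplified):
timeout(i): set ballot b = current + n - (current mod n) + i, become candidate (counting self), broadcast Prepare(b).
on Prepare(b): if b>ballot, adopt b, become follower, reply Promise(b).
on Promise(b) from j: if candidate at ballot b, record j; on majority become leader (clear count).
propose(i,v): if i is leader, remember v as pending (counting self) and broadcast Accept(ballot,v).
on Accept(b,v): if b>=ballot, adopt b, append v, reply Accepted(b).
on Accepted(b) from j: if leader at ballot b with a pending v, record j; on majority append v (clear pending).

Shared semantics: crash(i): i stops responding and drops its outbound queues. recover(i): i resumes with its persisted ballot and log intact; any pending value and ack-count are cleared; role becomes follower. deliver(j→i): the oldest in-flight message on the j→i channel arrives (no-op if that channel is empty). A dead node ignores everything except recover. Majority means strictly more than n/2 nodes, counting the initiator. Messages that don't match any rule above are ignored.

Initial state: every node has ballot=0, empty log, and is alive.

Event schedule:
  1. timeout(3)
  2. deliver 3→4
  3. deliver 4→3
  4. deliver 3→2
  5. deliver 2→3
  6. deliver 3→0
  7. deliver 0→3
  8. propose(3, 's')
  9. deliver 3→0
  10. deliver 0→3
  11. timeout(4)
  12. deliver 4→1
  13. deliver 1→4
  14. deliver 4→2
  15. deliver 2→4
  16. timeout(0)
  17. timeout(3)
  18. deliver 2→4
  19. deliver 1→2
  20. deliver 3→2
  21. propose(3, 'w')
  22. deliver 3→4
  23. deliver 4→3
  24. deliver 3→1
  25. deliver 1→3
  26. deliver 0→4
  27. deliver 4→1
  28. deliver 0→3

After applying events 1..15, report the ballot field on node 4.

1. timeout(3):  <3:cand b8 ->
2. deliver 3→4:  <4:foll b8 ->
3. deliver 4→3:  nop
4. deliver 3→2:  <2:foll b8 ->
5. deliver 2→3:  <3:lead b8 ->
6. deliver 3→0:  <0:foll b8 ->
7. deliver 0→3:  nop
8. propose(3,'s'):  nop
9. deliver 3→0:  <0:foll b8 s>
10. deliver 0→3:  nop
11. timeout(4):  <4:cand b14 ->
12. deliver 4→1:  <1:foll b14 ->
13. deliver 1→4:  nop
14. deliver 4→2:  <2:foll b14 ->
15. deliver 2→4:  <4:lead b14 ->

14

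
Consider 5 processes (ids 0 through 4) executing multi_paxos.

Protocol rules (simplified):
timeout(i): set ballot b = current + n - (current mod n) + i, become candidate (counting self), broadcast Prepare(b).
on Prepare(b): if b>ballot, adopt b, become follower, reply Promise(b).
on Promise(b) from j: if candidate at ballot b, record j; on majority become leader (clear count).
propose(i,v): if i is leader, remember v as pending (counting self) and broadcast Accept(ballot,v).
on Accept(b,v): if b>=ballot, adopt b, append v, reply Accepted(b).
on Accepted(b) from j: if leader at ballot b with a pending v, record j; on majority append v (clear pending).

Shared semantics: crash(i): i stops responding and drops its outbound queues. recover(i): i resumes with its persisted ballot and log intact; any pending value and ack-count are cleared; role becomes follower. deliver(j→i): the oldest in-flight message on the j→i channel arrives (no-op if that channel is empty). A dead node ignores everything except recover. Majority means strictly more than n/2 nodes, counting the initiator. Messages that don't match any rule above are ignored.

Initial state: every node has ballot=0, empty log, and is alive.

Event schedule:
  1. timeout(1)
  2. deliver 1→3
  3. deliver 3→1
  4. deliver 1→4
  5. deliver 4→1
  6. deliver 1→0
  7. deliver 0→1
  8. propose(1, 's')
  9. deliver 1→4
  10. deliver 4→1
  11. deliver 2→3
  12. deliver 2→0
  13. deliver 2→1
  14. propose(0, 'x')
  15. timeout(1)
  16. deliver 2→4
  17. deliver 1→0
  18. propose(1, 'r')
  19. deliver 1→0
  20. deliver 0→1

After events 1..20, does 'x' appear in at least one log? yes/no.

no

[1] timeout(1) → N1(cand b6 [-])
[2] deliver 1→3 → N3(foll b6 [-])
[3] deliver 3→1 → ∅
[4] deliver 1→4 → N4(foll b6 [-])
[5] deliver 4→1 → N1(lead b6 [-])
[6] deliver 1→0 → N0(foll b6 [-])
[7] deliver 0→1 → ∅
[8] propose(1,'s') → ∅
[9] deliver 1→4 → N4(foll b6 [s])
[10] deliver 4→1 → ∅
[11] deliver 2→3 → ∅
[12] deliver 2→0 → ∅
[13] deliver 2→1 → ∅
[14] propose(0,'x') → ∅
[15] timeout(1) → N1(cand b11 [-])
[16] deliver 2→4 → ∅
[17] deliver 1→0 → N0(foll b6 [s])
[18] propose(1,'r') → ∅
[19] deliver 1→0 → N0(foll b11 [s])
[20] deliver 0→1 → ∅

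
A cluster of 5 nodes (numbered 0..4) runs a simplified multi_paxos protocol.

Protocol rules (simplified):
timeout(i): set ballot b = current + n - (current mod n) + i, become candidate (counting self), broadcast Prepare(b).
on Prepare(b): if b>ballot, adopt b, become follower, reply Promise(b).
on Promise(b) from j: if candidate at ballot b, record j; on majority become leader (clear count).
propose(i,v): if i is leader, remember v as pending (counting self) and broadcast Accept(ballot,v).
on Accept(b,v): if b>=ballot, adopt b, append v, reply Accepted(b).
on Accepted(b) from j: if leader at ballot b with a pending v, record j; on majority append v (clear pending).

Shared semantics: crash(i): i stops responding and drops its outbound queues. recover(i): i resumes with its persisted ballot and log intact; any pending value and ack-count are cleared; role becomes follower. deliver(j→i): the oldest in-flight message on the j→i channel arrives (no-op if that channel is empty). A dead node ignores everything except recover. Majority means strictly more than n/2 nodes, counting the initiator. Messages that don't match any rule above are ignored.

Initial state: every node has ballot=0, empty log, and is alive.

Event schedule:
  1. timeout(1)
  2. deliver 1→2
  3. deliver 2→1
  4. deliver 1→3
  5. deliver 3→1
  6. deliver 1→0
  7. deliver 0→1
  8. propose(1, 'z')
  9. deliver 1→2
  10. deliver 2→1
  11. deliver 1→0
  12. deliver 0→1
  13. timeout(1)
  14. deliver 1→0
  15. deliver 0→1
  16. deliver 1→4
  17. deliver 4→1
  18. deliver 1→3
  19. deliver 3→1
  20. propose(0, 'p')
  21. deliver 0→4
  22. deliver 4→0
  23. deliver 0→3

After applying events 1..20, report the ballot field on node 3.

6

1. timeout(1):  <1:cand b6 ->
2. deliver 1→2:  <2:foll b6 ->
3. deliver 2→1:  nop
4. deliver 1→3:  <3:foll b6 ->
5. deliver 3→1:  <1:lead b6 ->
6. deliver 1→0:  <0:foll b6 ->
7. deliver 0→1:  nop
8. propose(1,'z'):  nop
9. deliver 1→2:  <2:foll b6 z>
10. deliver 2→1:  nop
11. deliver 1→0:  <0:foll b6 z>
12. deliver 0→1:  <1:lead b6 z>
13. timeout(1):  <1:cand b11 z>
14. deliver 1→0:  <0:foll b11 z>
15. deliver 0→1:  nop
16. deliver 1→4:  <4:foll b6 ->
17. deliver 4→1:  nop
18. deliver 1→3:  <3:foll b6 z>
19. deliver 3→1:  nop
20. propose(0,'p'):  nop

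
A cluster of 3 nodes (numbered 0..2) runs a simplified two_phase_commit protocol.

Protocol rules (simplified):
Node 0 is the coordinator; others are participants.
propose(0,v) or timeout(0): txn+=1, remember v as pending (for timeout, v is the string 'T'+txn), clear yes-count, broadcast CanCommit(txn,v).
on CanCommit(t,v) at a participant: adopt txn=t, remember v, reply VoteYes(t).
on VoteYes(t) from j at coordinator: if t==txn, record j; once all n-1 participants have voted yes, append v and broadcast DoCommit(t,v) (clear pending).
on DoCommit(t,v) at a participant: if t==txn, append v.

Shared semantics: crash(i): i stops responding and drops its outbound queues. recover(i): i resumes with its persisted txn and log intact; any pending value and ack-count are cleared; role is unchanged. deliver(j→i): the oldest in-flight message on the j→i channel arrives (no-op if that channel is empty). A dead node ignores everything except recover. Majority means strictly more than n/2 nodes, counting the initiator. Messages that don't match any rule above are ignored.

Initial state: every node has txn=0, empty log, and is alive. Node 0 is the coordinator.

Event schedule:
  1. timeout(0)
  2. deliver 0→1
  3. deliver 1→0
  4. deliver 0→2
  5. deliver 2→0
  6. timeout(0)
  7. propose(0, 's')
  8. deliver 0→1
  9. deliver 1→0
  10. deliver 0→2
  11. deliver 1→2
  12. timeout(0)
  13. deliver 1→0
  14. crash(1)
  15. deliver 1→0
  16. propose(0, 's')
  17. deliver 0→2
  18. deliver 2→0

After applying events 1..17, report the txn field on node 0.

5

e1 timeout(0): 0[coor,t=1,-]
e2 deliver 0→1: 1[part,t=1,-]
e3 deliver 1→0: ·
e4 deliver 0→2: 2[part,t=1,-]
e5 deliver 2→0: 0[coor,t=1,T1]
e6 timeout(0): 0[coor,t=2,T1]
e7 propose(0,'s'): 0[coor,t=3,T1]
e8 deliver 0→1: 1[part,t=1,T1]
e9 deliver 1→0: ·
e10 deliver 0→2: 2[part,t=1,T1]
e11 deliver 1→2: ·
e12 timeout(0): 0[coor,t=4,T1]
e13 deliver 1→0: ·
e14 crash(1): 1[✗part,t=1,T1]
e15 deliver 1→0: ·
e16 propose(0,'s'): 0[coor,t=5,T1]
e17 deliver 0→2: 2[part,t=2,T1]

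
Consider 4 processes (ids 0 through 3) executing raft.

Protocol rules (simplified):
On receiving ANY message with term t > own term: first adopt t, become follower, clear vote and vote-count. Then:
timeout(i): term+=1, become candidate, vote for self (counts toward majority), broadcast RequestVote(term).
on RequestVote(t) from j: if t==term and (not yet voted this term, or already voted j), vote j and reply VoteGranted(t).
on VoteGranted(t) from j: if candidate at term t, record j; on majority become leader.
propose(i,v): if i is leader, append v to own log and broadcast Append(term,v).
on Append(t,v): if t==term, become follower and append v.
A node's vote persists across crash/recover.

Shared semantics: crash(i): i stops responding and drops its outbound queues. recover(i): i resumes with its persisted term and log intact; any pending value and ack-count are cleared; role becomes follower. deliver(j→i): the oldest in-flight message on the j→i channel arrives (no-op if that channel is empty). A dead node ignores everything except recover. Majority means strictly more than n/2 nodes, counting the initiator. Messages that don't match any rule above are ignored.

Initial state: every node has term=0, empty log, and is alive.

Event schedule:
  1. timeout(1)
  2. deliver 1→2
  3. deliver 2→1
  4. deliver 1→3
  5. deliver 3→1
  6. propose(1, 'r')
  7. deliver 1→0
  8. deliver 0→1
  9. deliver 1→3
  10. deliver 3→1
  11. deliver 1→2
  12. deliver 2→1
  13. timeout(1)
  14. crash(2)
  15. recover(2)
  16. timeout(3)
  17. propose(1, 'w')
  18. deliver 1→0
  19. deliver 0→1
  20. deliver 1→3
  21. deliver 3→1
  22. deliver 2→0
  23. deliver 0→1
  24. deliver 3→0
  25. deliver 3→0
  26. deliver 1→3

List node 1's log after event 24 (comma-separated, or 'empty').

[1] timeout(1) → N1(cand t1 [-])
[2] deliver 1→2 → N2(foll t1 [-])
[3] deliver 2→1 → ∅
[4] deliver 1→3 → N3(foll t1 [-])
[5] deliver 3→1 → N1(lead t1 [-])
[6] propose(1,'r') → N1(lead t1 [r])
[7] deliver 1→0 → N0(foll t1 [-])
[8] deliver 0→1 → ∅
[9] deliver 1→3 → N3(foll t1 [r])
[10] deliver 3→1 → ∅
[11] deliver 1→2 → N2(foll t1 [r])
[12] deliver 2→1 → ∅
[13] timeout(1) → N1(cand t2 [r])
[14] crash(2) → N2(✗foll t1 [r])
[15] recover(2) → N2(foll t1 [r])
[16] timeout(3) → N3(cand t2 [r])
[17] propose(1,'w') → ∅
[18] deliver 1→0 → N0(foll t1 [r])
[19] deliver 0→1 → ∅
[20] deliver 1→3 → ∅
[21] deliver 3→1 → ∅
[22] deliver 2→0 → ∅
[23] deliver 0→1 → ∅
[24] deliver 3→0 → N0(foll t2 [r])

r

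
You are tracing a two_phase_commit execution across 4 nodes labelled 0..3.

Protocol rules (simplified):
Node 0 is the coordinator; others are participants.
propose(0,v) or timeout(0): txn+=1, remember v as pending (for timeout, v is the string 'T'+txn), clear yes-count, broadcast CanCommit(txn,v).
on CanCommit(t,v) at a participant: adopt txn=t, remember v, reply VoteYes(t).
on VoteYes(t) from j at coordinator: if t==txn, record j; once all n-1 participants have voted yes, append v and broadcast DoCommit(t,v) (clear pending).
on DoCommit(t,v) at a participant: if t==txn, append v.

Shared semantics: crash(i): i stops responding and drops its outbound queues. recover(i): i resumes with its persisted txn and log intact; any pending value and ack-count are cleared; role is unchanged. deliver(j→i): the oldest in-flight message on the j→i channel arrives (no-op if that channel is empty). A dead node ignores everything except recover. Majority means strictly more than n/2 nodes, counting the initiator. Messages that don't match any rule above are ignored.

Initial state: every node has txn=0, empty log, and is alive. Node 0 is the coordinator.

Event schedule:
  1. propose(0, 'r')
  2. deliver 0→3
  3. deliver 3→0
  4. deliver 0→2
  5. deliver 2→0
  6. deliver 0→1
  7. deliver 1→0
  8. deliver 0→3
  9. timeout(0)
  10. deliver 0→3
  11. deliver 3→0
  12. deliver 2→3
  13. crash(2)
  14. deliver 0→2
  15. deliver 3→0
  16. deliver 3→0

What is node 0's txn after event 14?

2

1. propose(0,'r'):  <0:coor t1 ->
2. deliver 0→3:  <3:part t1 ->
3. deliver 3→0:  nop
4. deliver 0→2:  <2:part t1 ->
5. deliver 2→0:  nop
6. deliver 0→1:  <1:part t1 ->
7. deliver 1→0:  <0:coor t1 r>
8. deliver 0→3:  <3:part t1 r>
9. timeout(0):  <0:coor t2 r>
10. deliver 0→3:  <3:part t2 r>
11. deliver 3→0:  nop
12. deliver 2→3:  nop
13. crash(2):  <2:✗part t1 ->
14. deliver 0→2:  nop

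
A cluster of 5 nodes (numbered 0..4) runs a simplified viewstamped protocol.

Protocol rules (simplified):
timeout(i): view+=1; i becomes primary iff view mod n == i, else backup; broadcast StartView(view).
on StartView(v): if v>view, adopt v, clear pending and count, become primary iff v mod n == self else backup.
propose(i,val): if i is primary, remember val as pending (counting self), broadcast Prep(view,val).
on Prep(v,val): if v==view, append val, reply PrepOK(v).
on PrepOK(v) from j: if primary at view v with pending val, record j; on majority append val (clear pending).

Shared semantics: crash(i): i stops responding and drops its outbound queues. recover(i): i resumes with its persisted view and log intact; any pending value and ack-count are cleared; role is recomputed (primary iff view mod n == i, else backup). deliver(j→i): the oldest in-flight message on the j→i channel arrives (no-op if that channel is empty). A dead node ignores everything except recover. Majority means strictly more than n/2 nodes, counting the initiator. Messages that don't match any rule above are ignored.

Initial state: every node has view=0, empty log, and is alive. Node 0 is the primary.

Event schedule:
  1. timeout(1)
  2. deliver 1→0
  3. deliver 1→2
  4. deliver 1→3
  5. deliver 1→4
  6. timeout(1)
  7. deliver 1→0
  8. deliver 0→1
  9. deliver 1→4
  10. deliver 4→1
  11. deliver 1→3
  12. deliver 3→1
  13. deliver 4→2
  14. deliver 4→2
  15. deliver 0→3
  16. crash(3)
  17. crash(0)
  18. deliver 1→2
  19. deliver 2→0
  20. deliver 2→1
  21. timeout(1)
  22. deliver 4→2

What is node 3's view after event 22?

[1] timeout(1) → N1(prim v1 [-])
[2] deliver 1→0 → N0(back v1 [-])
[3] deliver 1→2 → N2(back v1 [-])
[4] deliver 1→3 → N3(back v1 [-])
[5] deliver 1→4 → N4(back v1 [-])
[6] timeout(1) → N1(back v2 [-])
[7] deliver 1→0 → N0(back v2 [-])
[8] deliver 0→1 → ∅
[9] deliver 1→4 → N4(back v2 [-])
[10] deliver 4→1 → ∅
[11] deliver 1→3 → N3(back v2 [-])
[12] deliver 3→1 → ∅
[13] deliver 4→2 → ∅
[14] deliver 4→2 → ∅
[15] deliver 0→3 → ∅
[16] crash(3) → N3(✗back v2 [-])
[17] crash(0) → N0(✗back v2 [-])
[18] deliver 1→2 → N2(prim v2 [-])
[19] deliver 2→0 → ∅
[20] deliver 2→1 → ∅
[21] timeout(1) → N1(back v3 [-])
[22] deliver 4→2 → ∅

2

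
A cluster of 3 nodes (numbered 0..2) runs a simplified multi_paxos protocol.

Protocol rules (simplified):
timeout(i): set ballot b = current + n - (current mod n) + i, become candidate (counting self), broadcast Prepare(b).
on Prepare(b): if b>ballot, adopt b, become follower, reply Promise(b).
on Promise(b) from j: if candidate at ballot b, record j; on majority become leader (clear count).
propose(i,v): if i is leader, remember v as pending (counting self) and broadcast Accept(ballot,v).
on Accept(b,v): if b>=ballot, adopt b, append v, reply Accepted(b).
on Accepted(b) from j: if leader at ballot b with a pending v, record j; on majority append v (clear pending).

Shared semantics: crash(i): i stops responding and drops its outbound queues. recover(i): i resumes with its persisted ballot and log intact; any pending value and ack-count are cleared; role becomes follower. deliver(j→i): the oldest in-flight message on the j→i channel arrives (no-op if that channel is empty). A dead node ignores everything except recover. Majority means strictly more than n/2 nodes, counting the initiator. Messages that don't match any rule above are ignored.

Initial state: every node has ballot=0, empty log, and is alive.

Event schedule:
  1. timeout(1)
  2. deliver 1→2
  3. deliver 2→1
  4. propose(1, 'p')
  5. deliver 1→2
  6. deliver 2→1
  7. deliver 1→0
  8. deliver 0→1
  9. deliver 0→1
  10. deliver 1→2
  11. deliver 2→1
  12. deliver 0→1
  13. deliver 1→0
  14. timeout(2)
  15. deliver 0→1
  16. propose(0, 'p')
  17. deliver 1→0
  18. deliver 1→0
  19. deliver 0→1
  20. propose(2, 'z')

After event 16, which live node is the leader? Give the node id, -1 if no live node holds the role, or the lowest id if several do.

[1] timeout(1) → N1(cand b4 [-])
[2] deliver 1→2 → N2(foll b4 [-])
[3] deliver 2→1 → N1(lead b4 [-])
[4] propose(1,'p') → ∅
[5] deliver 1→2 → N2(foll b4 [p])
[6] deliver 2→1 → N1(lead b4 [p])
[7] deliver 1→0 → N0(foll b4 [-])
[8] deliver 0→1 → ∅
[9] deliver 0→1 → ∅
[10] deliver 1→2 → ∅
[11] deliver 2→1 → ∅
[12] deliver 0→1 → ∅
[13] deliver 1→0 → N0(foll b4 [p])
[14] timeout(2) → N2(cand b8 [p])
[15] deliver 0→1 → ∅
[16] propose(0,'p') → ∅

1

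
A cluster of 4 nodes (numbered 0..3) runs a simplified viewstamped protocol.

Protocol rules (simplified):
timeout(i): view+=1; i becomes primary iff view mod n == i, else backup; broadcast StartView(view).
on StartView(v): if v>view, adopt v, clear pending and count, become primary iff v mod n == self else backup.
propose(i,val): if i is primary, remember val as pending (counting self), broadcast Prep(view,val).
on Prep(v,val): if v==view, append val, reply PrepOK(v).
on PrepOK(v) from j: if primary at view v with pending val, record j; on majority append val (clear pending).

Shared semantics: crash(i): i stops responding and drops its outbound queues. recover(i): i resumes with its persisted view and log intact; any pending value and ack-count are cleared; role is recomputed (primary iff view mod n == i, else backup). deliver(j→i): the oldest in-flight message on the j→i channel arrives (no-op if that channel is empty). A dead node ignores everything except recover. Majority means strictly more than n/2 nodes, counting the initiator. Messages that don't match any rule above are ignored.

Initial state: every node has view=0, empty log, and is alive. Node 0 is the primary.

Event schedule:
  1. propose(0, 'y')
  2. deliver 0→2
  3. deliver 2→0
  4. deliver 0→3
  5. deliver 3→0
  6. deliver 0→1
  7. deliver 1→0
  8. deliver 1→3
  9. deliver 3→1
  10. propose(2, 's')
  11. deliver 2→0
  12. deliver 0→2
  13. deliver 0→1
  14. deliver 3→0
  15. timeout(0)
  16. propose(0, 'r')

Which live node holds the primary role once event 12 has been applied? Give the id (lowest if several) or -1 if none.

after 1 — propose(0,'y'): ·
after 2 — deliver 0→2: n2:back/v0/[y]
after 3 — deliver 2→0: ·
after 4 — deliver 0→3: n3:back/v0/[y]
after 5 — deliver 3→0: n0:prim/v0/[y]
after 6 — deliver 0→1: n1:back/v0/[y]
after 7 — deliver 1→0: ·
after 8 — deliver 1→3: ·
after 9 — deliver 3→1: ·
after 10 — propose(2,'s'): ·
after 11 — deliver 2→0: ·
after 12 — deliver 0→2: ·

0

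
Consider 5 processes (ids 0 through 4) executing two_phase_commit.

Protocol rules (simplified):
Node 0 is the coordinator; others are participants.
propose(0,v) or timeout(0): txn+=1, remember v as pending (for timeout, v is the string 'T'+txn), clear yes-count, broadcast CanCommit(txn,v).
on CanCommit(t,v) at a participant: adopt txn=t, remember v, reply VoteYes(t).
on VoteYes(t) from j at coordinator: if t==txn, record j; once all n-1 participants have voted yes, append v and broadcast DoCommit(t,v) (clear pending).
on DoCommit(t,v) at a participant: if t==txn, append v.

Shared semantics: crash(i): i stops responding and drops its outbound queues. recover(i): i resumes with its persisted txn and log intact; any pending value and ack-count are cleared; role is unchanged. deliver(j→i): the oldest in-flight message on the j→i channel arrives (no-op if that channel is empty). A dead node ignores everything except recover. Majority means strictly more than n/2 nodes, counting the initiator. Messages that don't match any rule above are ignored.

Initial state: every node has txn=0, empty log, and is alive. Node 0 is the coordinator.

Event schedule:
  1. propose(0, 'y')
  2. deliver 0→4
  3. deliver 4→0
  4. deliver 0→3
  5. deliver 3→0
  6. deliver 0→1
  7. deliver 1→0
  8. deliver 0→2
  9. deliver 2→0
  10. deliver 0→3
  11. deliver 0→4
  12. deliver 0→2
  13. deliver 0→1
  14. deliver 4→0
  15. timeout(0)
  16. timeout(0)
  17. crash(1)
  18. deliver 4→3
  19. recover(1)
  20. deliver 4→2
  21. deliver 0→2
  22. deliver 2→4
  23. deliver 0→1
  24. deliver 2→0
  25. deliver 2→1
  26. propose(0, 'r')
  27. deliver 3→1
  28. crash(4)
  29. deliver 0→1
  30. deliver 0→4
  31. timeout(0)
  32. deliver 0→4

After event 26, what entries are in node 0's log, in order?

y

step 1 propose(0,'y'): 0={coor,t=1,log=-}
step 2 deliver 0→4: 4={part,t=1,log=-}
step 3 deliver 4→0: —
step 4 deliver 0→3: 3={part,t=1,log=-}
step 5 deliver 3→0: —
step 6 deliver 0→1: 1={part,t=1,log=-}
step 7 deliver 1→0: —
step 8 deliver 0→2: 2={part,t=1,log=-}
step 9 deliver 2→0: 0={coor,t=1,log=y}
step 10 deliver 0→3: 3={part,t=1,log=y}
step 11 deliver 0→4: 4={part,t=1,log=y}
step 12 deliver 0→2: 2={part,t=1,log=y}
step 13 deliver 0→1: 1={part,t=1,log=y}
step 14 deliver 4→0: —
step 15 timeout(0): 0={coor,t=2,log=y}
step 16 timeout(0): 0={coor,t=3,log=y}
step 17 crash(1): 1={✗part,t=1,log=y}
step 18 deliver 4→3: —
step 19 recover(1): 1={part,t=1,log=y}
step 20 deliver 4→2: —
step 21 deliver 0→2: 2={part,t=2,log=y}
step 22 deliver 2→4: —
step 23 deliver 0→1: 1={part,t=2,log=y}
step 24 deliver 2→0: —
step 25 deliver 2→1: —
step 26 propose(0,'r'): 0={coor,t=4,log=y}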